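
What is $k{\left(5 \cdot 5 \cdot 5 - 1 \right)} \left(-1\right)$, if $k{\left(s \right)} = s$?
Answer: $-124$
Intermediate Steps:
$k{\left(5 \cdot 5 \cdot 5 - 1 \right)} \left(-1\right) = \left(5 \cdot 5 \cdot 5 - 1\right) \left(-1\right) = \left(25 \cdot 5 - 1\right) \left(-1\right) = \left(125 - 1\right) \left(-1\right) = 124 \left(-1\right) = -124$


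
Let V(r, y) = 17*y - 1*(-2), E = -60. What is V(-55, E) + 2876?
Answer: 1858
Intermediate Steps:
V(r, y) = 2 + 17*y (V(r, y) = 17*y + 2 = 2 + 17*y)
V(-55, E) + 2876 = (2 + 17*(-60)) + 2876 = (2 - 1020) + 2876 = -1018 + 2876 = 1858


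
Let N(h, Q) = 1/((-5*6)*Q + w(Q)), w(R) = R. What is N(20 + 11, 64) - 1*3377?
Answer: -6267713/1856 ≈ -3377.0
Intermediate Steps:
N(h, Q) = -1/(29*Q) (N(h, Q) = 1/((-5*6)*Q + Q) = 1/(-30*Q + Q) = 1/(-29*Q) = -1/(29*Q))
N(20 + 11, 64) - 1*3377 = -1/29/64 - 1*3377 = -1/29*1/64 - 3377 = -1/1856 - 3377 = -6267713/1856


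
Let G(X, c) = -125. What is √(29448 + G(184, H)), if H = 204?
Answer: √29323 ≈ 171.24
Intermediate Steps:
√(29448 + G(184, H)) = √(29448 - 125) = √29323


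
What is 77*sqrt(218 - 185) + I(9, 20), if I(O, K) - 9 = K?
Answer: 29 + 77*sqrt(33) ≈ 471.33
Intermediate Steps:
I(O, K) = 9 + K
77*sqrt(218 - 185) + I(9, 20) = 77*sqrt(218 - 185) + (9 + 20) = 77*sqrt(33) + 29 = 29 + 77*sqrt(33)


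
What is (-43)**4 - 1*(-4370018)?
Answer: 7788819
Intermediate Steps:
(-43)**4 - 1*(-4370018) = 3418801 + 4370018 = 7788819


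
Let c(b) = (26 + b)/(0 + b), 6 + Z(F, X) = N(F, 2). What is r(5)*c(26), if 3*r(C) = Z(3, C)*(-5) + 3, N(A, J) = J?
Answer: 46/3 ≈ 15.333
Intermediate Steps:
Z(F, X) = -4 (Z(F, X) = -6 + 2 = -4)
r(C) = 23/3 (r(C) = (-4*(-5) + 3)/3 = (20 + 3)/3 = (⅓)*23 = 23/3)
c(b) = (26 + b)/b
r(5)*c(26) = 23*((26 + 26)/26)/3 = 23*((1/26)*52)/3 = (23/3)*2 = 46/3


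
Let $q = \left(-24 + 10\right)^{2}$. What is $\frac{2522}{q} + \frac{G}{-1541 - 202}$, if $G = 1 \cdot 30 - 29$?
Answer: $\frac{313975}{24402} \approx 12.867$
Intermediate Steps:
$G = 1$ ($G = 30 - 29 = 1$)
$q = 196$ ($q = \left(-14\right)^{2} = 196$)
$\frac{2522}{q} + \frac{G}{-1541 - 202} = \frac{2522}{196} + 1 \frac{1}{-1541 - 202} = 2522 \cdot \frac{1}{196} + 1 \frac{1}{-1743} = \frac{1261}{98} + 1 \left(- \frac{1}{1743}\right) = \frac{1261}{98} - \frac{1}{1743} = \frac{313975}{24402}$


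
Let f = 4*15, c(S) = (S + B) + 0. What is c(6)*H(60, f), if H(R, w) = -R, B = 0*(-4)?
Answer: -360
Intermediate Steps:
B = 0
c(S) = S (c(S) = (S + 0) + 0 = S + 0 = S)
f = 60
c(6)*H(60, f) = 6*(-1*60) = 6*(-60) = -360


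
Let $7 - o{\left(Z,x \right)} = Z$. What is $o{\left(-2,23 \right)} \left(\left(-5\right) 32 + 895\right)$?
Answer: $6615$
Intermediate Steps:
$o{\left(Z,x \right)} = 7 - Z$
$o{\left(-2,23 \right)} \left(\left(-5\right) 32 + 895\right) = \left(7 - -2\right) \left(\left(-5\right) 32 + 895\right) = \left(7 + 2\right) \left(-160 + 895\right) = 9 \cdot 735 = 6615$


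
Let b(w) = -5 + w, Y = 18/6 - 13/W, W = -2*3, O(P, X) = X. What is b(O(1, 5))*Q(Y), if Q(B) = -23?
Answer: 0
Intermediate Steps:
W = -6
Y = 31/6 (Y = 18/6 - 13/(-6) = 18*(⅙) - 13*(-⅙) = 3 + 13/6 = 31/6 ≈ 5.1667)
b(O(1, 5))*Q(Y) = (-5 + 5)*(-23) = 0*(-23) = 0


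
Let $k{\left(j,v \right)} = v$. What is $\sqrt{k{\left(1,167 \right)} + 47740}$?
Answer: $3 \sqrt{5323} \approx 218.88$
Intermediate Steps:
$\sqrt{k{\left(1,167 \right)} + 47740} = \sqrt{167 + 47740} = \sqrt{47907} = 3 \sqrt{5323}$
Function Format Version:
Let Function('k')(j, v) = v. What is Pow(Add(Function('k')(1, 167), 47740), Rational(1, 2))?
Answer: Mul(3, Pow(5323, Rational(1, 2))) ≈ 218.88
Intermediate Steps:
Pow(Add(Function('k')(1, 167), 47740), Rational(1, 2)) = Pow(Add(167, 47740), Rational(1, 2)) = Pow(47907, Rational(1, 2)) = Mul(3, Pow(5323, Rational(1, 2)))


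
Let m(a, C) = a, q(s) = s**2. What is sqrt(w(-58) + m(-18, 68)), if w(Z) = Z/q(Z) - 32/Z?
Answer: I*sqrt(58754)/58 ≈ 4.1792*I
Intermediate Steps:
w(Z) = -31/Z (w(Z) = Z/(Z**2) - 32/Z = Z/Z**2 - 32/Z = 1/Z - 32/Z = -31/Z)
sqrt(w(-58) + m(-18, 68)) = sqrt(-31/(-58) - 18) = sqrt(-31*(-1/58) - 18) = sqrt(31/58 - 18) = sqrt(-1013/58) = I*sqrt(58754)/58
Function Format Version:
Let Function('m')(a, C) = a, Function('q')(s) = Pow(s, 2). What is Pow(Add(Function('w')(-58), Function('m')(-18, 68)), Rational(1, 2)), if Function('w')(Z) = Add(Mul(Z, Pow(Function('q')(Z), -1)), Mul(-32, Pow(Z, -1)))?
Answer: Mul(Rational(1, 58), I, Pow(58754, Rational(1, 2))) ≈ Mul(4.1792, I)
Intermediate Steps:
Function('w')(Z) = Mul(-31, Pow(Z, -1)) (Function('w')(Z) = Add(Mul(Z, Pow(Pow(Z, 2), -1)), Mul(-32, Pow(Z, -1))) = Add(Mul(Z, Pow(Z, -2)), Mul(-32, Pow(Z, -1))) = Add(Pow(Z, -1), Mul(-32, Pow(Z, -1))) = Mul(-31, Pow(Z, -1)))
Pow(Add(Function('w')(-58), Function('m')(-18, 68)), Rational(1, 2)) = Pow(Add(Mul(-31, Pow(-58, -1)), -18), Rational(1, 2)) = Pow(Add(Mul(-31, Rational(-1, 58)), -18), Rational(1, 2)) = Pow(Add(Rational(31, 58), -18), Rational(1, 2)) = Pow(Rational(-1013, 58), Rational(1, 2)) = Mul(Rational(1, 58), I, Pow(58754, Rational(1, 2)))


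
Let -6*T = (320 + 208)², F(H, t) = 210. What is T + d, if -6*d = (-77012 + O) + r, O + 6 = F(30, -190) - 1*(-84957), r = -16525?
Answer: -45068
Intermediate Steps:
T = -46464 (T = -(320 + 208)²/6 = -⅙*528² = -⅙*278784 = -46464)
O = 85161 (O = -6 + (210 - 1*(-84957)) = -6 + (210 + 84957) = -6 + 85167 = 85161)
d = 1396 (d = -((-77012 + 85161) - 16525)/6 = -(8149 - 16525)/6 = -⅙*(-8376) = 1396)
T + d = -46464 + 1396 = -45068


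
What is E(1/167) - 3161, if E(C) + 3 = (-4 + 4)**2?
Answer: -3164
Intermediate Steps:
E(C) = -3 (E(C) = -3 + (-4 + 4)**2 = -3 + 0**2 = -3 + 0 = -3)
E(1/167) - 3161 = -3 - 3161 = -3164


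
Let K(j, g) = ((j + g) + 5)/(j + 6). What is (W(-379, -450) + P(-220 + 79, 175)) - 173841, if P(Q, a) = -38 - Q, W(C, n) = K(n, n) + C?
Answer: -77307053/444 ≈ -1.7412e+5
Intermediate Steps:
K(j, g) = (5 + g + j)/(6 + j) (K(j, g) = ((g + j) + 5)/(6 + j) = (5 + g + j)/(6 + j))
W(C, n) = C + (5 + 2*n)/(6 + n) (W(C, n) = (5 + n + n)/(6 + n) + C = (5 + 2*n)/(6 + n) + C = C + (5 + 2*n)/(6 + n))
(W(-379, -450) + P(-220 + 79, 175)) - 173841 = ((5 + 2*(-450) - 379*(6 - 450))/(6 - 450) + (-38 - (-220 + 79))) - 173841 = ((5 - 900 - 379*(-444))/(-444) + (-38 - 1*(-141))) - 173841 = (-(5 - 900 + 168276)/444 + (-38 + 141)) - 173841 = (-1/444*167381 + 103) - 173841 = (-167381/444 + 103) - 173841 = -121649/444 - 173841 = -77307053/444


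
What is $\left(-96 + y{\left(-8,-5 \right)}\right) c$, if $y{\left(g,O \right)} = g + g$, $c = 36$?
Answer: $-4032$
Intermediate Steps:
$y{\left(g,O \right)} = 2 g$
$\left(-96 + y{\left(-8,-5 \right)}\right) c = \left(-96 + 2 \left(-8\right)\right) 36 = \left(-96 - 16\right) 36 = \left(-112\right) 36 = -4032$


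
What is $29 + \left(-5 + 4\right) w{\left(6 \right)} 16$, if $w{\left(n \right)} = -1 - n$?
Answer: $141$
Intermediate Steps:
$29 + \left(-5 + 4\right) w{\left(6 \right)} 16 = 29 + \left(-5 + 4\right) \left(-1 - 6\right) 16 = 29 + - (-1 - 6) 16 = 29 + \left(-1\right) \left(-7\right) 16 = 29 + 7 \cdot 16 = 29 + 112 = 141$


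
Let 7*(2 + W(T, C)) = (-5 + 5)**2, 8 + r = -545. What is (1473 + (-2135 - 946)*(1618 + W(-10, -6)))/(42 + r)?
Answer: 4977423/511 ≈ 9740.5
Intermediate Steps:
r = -553 (r = -8 - 545 = -553)
W(T, C) = -2 (W(T, C) = -2 + (-5 + 5)**2/7 = -2 + (1/7)*0**2 = -2 + (1/7)*0 = -2 + 0 = -2)
(1473 + (-2135 - 946)*(1618 + W(-10, -6)))/(42 + r) = (1473 + (-2135 - 946)*(1618 - 2))/(42 - 553) = (1473 - 3081*1616)/(-511) = (1473 - 4978896)*(-1/511) = -4977423*(-1/511) = 4977423/511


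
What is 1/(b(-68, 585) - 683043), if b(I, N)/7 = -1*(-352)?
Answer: -1/680579 ≈ -1.4693e-6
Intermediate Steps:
b(I, N) = 2464 (b(I, N) = 7*(-1*(-352)) = 7*352 = 2464)
1/(b(-68, 585) - 683043) = 1/(2464 - 683043) = 1/(-680579) = -1/680579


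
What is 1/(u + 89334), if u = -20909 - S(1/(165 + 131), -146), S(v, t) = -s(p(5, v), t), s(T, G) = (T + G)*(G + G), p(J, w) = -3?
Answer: 1/111933 ≈ 8.9339e-6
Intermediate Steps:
s(T, G) = 2*G*(G + T) (s(T, G) = (G + T)*(2*G) = 2*G*(G + T))
S(v, t) = -2*t*(-3 + t) (S(v, t) = -2*t*(t - 3) = -2*t*(-3 + t))
u = 22599 (u = -20909 - 2*(-146)*(3 - 1*(-146)) = -20909 - 2*(-146)*(3 + 146) = -20909 - 2*(-146)*149 = -20909 - 1*(-43508) = -20909 + 43508 = 22599)
1/(u + 89334) = 1/(22599 + 89334) = 1/111933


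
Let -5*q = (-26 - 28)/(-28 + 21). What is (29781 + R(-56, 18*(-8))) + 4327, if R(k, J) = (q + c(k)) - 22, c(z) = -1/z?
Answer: 1363379/40 ≈ 34085.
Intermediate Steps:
q = -54/35 (q = -(-26 - 28)/(5*(-28 + 21)) = -(-54)/(5*(-7)) = -(-54)*(-1)/(5*7) = -1/5*54/7 = -54/35 ≈ -1.5429)
R(k, J) = -824/35 - 1/k (R(k, J) = (-54/35 - 1/k) - 22 = -824/35 - 1/k)
(29781 + R(-56, 18*(-8))) + 4327 = (29781 + (-824/35 - 1/(-56))) + 4327 = (29781 + (-824/35 - 1*(-1/56))) + 4327 = (29781 + (-824/35 + 1/56)) + 4327 = (29781 - 941/40) + 4327 = 1190299/40 + 4327 = 1363379/40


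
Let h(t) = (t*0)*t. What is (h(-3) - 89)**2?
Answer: 7921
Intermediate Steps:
h(t) = 0 (h(t) = 0*t = 0)
(h(-3) - 89)**2 = (0 - 89)**2 = (-89)**2 = 7921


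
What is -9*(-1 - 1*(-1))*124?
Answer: 0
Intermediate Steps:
-9*(-1 - 1*(-1))*124 = -9*(-1 + 1)*124 = -9*0*124 = 0*124 = 0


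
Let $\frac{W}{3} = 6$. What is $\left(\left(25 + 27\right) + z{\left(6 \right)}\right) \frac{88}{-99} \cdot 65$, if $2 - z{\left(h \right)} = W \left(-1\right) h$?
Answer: $-9360$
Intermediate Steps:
$W = 18$ ($W = 3 \cdot 6 = 18$)
$z{\left(h \right)} = 2 + 18 h$ ($z{\left(h \right)} = 2 - 18 \left(-1\right) h = 2 - - 18 h = 2 + 18 h$)
$\left(\left(25 + 27\right) + z{\left(6 \right)}\right) \frac{88}{-99} \cdot 65 = \left(\left(25 + 27\right) + \left(2 + 18 \cdot 6\right)\right) \frac{88}{-99} \cdot 65 = \left(52 + \left(2 + 108\right)\right) 88 \left(- \frac{1}{99}\right) 65 = \left(52 + 110\right) \left(- \frac{8}{9}\right) 65 = 162 \left(- \frac{8}{9}\right) 65 = \left(-144\right) 65 = -9360$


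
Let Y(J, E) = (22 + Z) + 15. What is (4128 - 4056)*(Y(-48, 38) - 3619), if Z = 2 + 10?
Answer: -257040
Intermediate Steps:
Z = 12
Y(J, E) = 49 (Y(J, E) = (22 + 12) + 15 = 34 + 15 = 49)
(4128 - 4056)*(Y(-48, 38) - 3619) = (4128 - 4056)*(49 - 3619) = 72*(-3570) = -257040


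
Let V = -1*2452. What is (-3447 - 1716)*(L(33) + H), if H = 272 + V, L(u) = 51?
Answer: 10992027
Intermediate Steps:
V = -2452
H = -2180 (H = 272 - 2452 = -2180)
(-3447 - 1716)*(L(33) + H) = (-3447 - 1716)*(51 - 2180) = -5163*(-2129) = 10992027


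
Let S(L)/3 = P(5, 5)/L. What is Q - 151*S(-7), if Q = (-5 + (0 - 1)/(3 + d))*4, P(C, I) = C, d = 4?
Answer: 303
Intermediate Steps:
S(L) = 15/L (S(L) = 3*(5/L) = 15/L)
Q = -144/7 (Q = (-5 + (0 - 1)/(3 + 4))*4 = (-5 - 1/7)*4 = (-5 - 1*⅐)*4 = (-5 - ⅐)*4 = -36/7*4 = -144/7 ≈ -20.571)
Q - 151*S(-7) = -144/7 - 2265/(-7) = -144/7 - 2265*(-1)/7 = -144/7 - 151*(-15/7) = -144/7 + 2265/7 = 303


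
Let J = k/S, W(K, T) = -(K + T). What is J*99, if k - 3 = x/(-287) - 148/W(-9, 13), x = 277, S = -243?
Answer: -123233/7749 ≈ -15.903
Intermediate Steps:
W(K, T) = -K - T
k = 11203/287 (k = 3 + (277/(-287) - 148/(-1*(-9) - 1*13)) = 3 + (277*(-1/287) - 148/(9 - 13)) = 3 + (-277/287 - 148/(-4)) = 3 + (-277/287 - 148*(-¼)) = 3 + (-277/287 + 37) = 3 + 10342/287 = 11203/287 ≈ 39.035)
J = -11203/69741 (J = (11203/287)/(-243) = (11203/287)*(-1/243) = -11203/69741 ≈ -0.16064)
J*99 = -11203/69741*99 = -123233/7749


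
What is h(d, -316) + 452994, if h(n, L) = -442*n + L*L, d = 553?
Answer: 308424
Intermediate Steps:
h(n, L) = L**2 - 442*n (h(n, L) = -442*n + L**2 = L**2 - 442*n)
h(d, -316) + 452994 = ((-316)**2 - 442*553) + 452994 = (99856 - 244426) + 452994 = -144570 + 452994 = 308424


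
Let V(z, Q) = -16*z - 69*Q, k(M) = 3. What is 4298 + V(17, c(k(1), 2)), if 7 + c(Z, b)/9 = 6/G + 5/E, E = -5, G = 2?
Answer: 7131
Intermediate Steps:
c(Z, b) = -45 (c(Z, b) = -63 + 9*(6/2 + 5/(-5)) = -63 + 9*(6*(1/2) + 5*(-1/5)) = -63 + 9*(3 - 1) = -63 + 9*2 = -63 + 18 = -45)
V(z, Q) = -69*Q - 16*z
4298 + V(17, c(k(1), 2)) = 4298 + (-69*(-45) - 16*17) = 4298 + (3105 - 272) = 4298 + 2833 = 7131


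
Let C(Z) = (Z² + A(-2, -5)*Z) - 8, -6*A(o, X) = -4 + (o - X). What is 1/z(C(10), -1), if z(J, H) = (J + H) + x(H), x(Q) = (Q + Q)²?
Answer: 3/290 ≈ 0.010345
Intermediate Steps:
A(o, X) = ⅔ - o/6 + X/6 (A(o, X) = -(-4 + (o - X))/6 = -(-4 + o - X)/6 = ⅔ - o/6 + X/6)
x(Q) = 4*Q² (x(Q) = (2*Q)² = 4*Q²)
C(Z) = -8 + Z² + Z/6 (C(Z) = (Z² + (⅔ - ⅙*(-2) + (⅙)*(-5))*Z) - 8 = (Z² + (⅔ + ⅓ - ⅚)*Z) - 8 = (Z² + Z/6) - 8 = -8 + Z² + Z/6)
z(J, H) = H + J + 4*H² (z(J, H) = (J + H) + 4*H² = (H + J) + 4*H² = H + J + 4*H²)
1/z(C(10), -1) = 1/(-1 + (-8 + 10² + (⅙)*10) + 4*(-1)²) = 1/(-1 + (-8 + 100 + 5/3) + 4*1) = 1/(-1 + 281/3 + 4) = 1/(290/3) = 3/290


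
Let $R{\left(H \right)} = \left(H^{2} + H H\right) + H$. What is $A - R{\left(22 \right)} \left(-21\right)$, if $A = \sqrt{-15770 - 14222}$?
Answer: $20790 + 2 i \sqrt{7498} \approx 20790.0 + 173.18 i$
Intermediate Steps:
$R{\left(H \right)} = H + 2 H^{2}$ ($R{\left(H \right)} = \left(H^{2} + H^{2}\right) + H = 2 H^{2} + H = H + 2 H^{2}$)
$A = 2 i \sqrt{7498}$ ($A = \sqrt{-29992} = 2 i \sqrt{7498} \approx 173.18 i$)
$A - R{\left(22 \right)} \left(-21\right) = 2 i \sqrt{7498} - 22 \left(1 + 2 \cdot 22\right) \left(-21\right) = 2 i \sqrt{7498} - 22 \left(1 + 44\right) \left(-21\right) = 2 i \sqrt{7498} - 22 \cdot 45 \left(-21\right) = 2 i \sqrt{7498} - 990 \left(-21\right) = 2 i \sqrt{7498} - -20790 = 2 i \sqrt{7498} + 20790 = 20790 + 2 i \sqrt{7498}$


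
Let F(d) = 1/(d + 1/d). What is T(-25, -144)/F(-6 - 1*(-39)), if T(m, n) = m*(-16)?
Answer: 436000/33 ≈ 13212.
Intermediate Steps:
T(m, n) = -16*m
T(-25, -144)/F(-6 - 1*(-39)) = (-16*(-25))/(((-6 - 1*(-39))/(1 + (-6 - 1*(-39))²))) = 400/(((-6 + 39)/(1 + (-6 + 39)²))) = 400/((33/(1 + 33²))) = 400/((33/(1 + 1089))) = 400/((33/1090)) = 400/((33*(1/1090))) = 400/(33/1090) = 400*(1090/33) = 436000/33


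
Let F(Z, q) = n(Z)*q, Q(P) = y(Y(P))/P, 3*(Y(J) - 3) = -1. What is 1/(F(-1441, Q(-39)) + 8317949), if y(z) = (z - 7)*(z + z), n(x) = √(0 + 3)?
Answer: 2021261607/16812750962683787 - 144*√3/16812750962683787 ≈ 1.2022e-7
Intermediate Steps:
Y(J) = 8/3 (Y(J) = 3 + (⅓)*(-1) = 3 - ⅓ = 8/3)
n(x) = √3
y(z) = 2*z*(-7 + z) (y(z) = (-7 + z)*(2*z) = 2*z*(-7 + z))
Q(P) = -208/(9*P) (Q(P) = (2*(8/3)*(-7 + 8/3))/P = (2*(8/3)*(-13/3))/P = -208/(9*P))
F(Z, q) = q*√3 (F(Z, q) = √3*q = q*√3)
1/(F(-1441, Q(-39)) + 8317949) = 1/((-208/9/(-39))*√3 + 8317949) = 1/((-208/9*(-1/39))*√3 + 8317949) = 1/(16*√3/27 + 8317949) = 1/(8317949 + 16*√3/27)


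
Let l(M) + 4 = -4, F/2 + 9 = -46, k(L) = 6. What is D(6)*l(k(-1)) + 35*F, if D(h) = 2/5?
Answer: -19266/5 ≈ -3853.2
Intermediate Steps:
F = -110 (F = -18 + 2*(-46) = -18 - 92 = -110)
l(M) = -8 (l(M) = -4 - 4 = -8)
D(h) = ⅖ (D(h) = 2*(⅕) = ⅖)
D(6)*l(k(-1)) + 35*F = (⅖)*(-8) + 35*(-110) = -16/5 - 3850 = -19266/5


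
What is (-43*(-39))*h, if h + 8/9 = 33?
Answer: 161551/3 ≈ 53850.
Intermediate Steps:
h = 289/9 (h = -8/9 + 33 = 289/9 ≈ 32.111)
(-43*(-39))*h = -43*(-39)*(289/9) = 1677*(289/9) = 161551/3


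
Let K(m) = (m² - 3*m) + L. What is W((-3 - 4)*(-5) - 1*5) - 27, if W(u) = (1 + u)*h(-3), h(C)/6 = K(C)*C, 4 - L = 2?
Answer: -11187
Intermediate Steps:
L = 2 (L = 4 - 1*2 = 4 - 2 = 2)
K(m) = 2 + m² - 3*m (K(m) = (m² - 3*m) + 2 = 2 + m² - 3*m)
h(C) = 6*C*(2 + C² - 3*C) (h(C) = 6*((2 + C² - 3*C)*C) = 6*(C*(2 + C² - 3*C)) = 6*C*(2 + C² - 3*C))
W(u) = -360 - 360*u (W(u) = (1 + u)*(6*(-3)*(2 + (-3)² - 3*(-3))) = (1 + u)*(6*(-3)*(2 + 9 + 9)) = (1 + u)*(6*(-3)*20) = (1 + u)*(-360) = -360 - 360*u)
W((-3 - 4)*(-5) - 1*5) - 27 = (-360 - 360*((-3 - 4)*(-5) - 1*5)) - 27 = (-360 - 360*(-7*(-5) - 5)) - 27 = (-360 - 360*(35 - 5)) - 27 = (-360 - 360*30) - 27 = (-360 - 10800) - 27 = -11160 - 27 = -11187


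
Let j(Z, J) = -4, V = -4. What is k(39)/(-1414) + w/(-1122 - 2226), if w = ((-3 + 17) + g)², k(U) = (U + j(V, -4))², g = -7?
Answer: -297899/338148 ≈ -0.88097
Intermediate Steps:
k(U) = (-4 + U)² (k(U) = (U - 4)² = (-4 + U)²)
w = 49 (w = ((-3 + 17) - 7)² = (14 - 7)² = 7² = 49)
k(39)/(-1414) + w/(-1122 - 2226) = (-4 + 39)²/(-1414) + 49/(-1122 - 2226) = 35²*(-1/1414) + 49/(-3348) = 1225*(-1/1414) + 49*(-1/3348) = -175/202 - 49/3348 = -297899/338148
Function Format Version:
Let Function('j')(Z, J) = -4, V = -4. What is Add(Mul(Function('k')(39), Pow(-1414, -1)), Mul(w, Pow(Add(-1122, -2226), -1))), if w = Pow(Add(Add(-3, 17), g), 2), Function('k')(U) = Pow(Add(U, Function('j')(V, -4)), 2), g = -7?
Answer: Rational(-297899, 338148) ≈ -0.88097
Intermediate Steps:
Function('k')(U) = Pow(Add(-4, U), 2) (Function('k')(U) = Pow(Add(U, -4), 2) = Pow(Add(-4, U), 2))
w = 49 (w = Pow(Add(Add(-3, 17), -7), 2) = Pow(Add(14, -7), 2) = Pow(7, 2) = 49)
Add(Mul(Function('k')(39), Pow(-1414, -1)), Mul(w, Pow(Add(-1122, -2226), -1))) = Add(Mul(Pow(Add(-4, 39), 2), Pow(-1414, -1)), Mul(49, Pow(Add(-1122, -2226), -1))) = Add(Mul(Pow(35, 2), Rational(-1, 1414)), Mul(49, Pow(-3348, -1))) = Add(Mul(1225, Rational(-1, 1414)), Mul(49, Rational(-1, 3348))) = Add(Rational(-175, 202), Rational(-49, 3348)) = Rational(-297899, 338148)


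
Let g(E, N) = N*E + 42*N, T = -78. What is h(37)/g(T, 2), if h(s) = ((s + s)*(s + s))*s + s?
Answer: -202649/72 ≈ -2814.6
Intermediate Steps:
g(E, N) = 42*N + E*N (g(E, N) = E*N + 42*N = 42*N + E*N)
h(s) = s + 4*s³ (h(s) = ((2*s)*(2*s))*s + s = (4*s²)*s + s = 4*s³ + s = s + 4*s³)
h(37)/g(T, 2) = (37 + 4*37³)/((2*(42 - 78))) = (37 + 4*50653)/((2*(-36))) = (37 + 202612)/(-72) = 202649*(-1/72) = -202649/72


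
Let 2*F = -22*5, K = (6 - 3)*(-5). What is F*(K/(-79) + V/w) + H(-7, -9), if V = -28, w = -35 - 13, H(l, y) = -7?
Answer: -46951/948 ≈ -49.526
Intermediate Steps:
w = -48
K = -15 (K = 3*(-5) = -15)
F = -55 (F = (-22*5)/2 = (½)*(-110) = -55)
F*(K/(-79) + V/w) + H(-7, -9) = -55*(-15/(-79) - 28/(-48)) - 7 = -55*(-15*(-1/79) - 28*(-1/48)) - 7 = -55*(15/79 + 7/12) - 7 = -55*733/948 - 7 = -40315/948 - 7 = -46951/948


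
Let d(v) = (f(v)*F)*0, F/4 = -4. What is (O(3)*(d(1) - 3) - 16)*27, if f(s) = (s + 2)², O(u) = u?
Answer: -675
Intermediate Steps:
F = -16 (F = 4*(-4) = -16)
f(s) = (2 + s)²
d(v) = 0 (d(v) = ((2 + v)²*(-16))*0 = -16*(2 + v)²*0 = 0)
(O(3)*(d(1) - 3) - 16)*27 = (3*(0 - 3) - 16)*27 = (3*(-3) - 16)*27 = (-9 - 16)*27 = -25*27 = -675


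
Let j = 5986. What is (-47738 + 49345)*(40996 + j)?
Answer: 75500074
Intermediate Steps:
(-47738 + 49345)*(40996 + j) = (-47738 + 49345)*(40996 + 5986) = 1607*46982 = 75500074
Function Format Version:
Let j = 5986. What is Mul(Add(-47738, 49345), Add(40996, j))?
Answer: 75500074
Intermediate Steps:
Mul(Add(-47738, 49345), Add(40996, j)) = Mul(Add(-47738, 49345), Add(40996, 5986)) = Mul(1607, 46982) = 75500074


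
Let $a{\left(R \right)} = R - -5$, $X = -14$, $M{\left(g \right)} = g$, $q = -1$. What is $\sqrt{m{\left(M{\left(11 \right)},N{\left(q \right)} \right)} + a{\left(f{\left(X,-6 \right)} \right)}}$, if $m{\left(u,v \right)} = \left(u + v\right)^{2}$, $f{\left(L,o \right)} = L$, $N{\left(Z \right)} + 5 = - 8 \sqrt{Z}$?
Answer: $\sqrt{-37 - 96 i} \approx 5.7395 - 8.3631 i$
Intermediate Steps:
$N{\left(Z \right)} = -5 - 8 \sqrt{Z}$
$a{\left(R \right)} = 5 + R$ ($a{\left(R \right)} = R + 5 = 5 + R$)
$\sqrt{m{\left(M{\left(11 \right)},N{\left(q \right)} \right)} + a{\left(f{\left(X,-6 \right)} \right)}} = \sqrt{\left(11 - \left(5 + 8 \sqrt{-1}\right)\right)^{2} + \left(5 - 14\right)} = \sqrt{\left(11 - \left(5 + 8 i\right)\right)^{2} - 9} = \sqrt{\left(6 - 8 i\right)^{2} - 9} = \sqrt{-9 + \left(6 - 8 i\right)^{2}}$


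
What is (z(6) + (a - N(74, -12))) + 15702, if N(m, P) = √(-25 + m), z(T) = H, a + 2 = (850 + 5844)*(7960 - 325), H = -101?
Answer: 51124282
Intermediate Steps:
a = 51108688 (a = -2 + (850 + 5844)*(7960 - 325) = -2 + 6694*7635 = -2 + 51108690 = 51108688)
z(T) = -101
(z(6) + (a - N(74, -12))) + 15702 = (-101 + (51108688 - √(-25 + 74))) + 15702 = (-101 + (51108688 - √49)) + 15702 = (-101 + (51108688 - 1*7)) + 15702 = (-101 + (51108688 - 7)) + 15702 = (-101 + 51108681) + 15702 = 51108580 + 15702 = 51124282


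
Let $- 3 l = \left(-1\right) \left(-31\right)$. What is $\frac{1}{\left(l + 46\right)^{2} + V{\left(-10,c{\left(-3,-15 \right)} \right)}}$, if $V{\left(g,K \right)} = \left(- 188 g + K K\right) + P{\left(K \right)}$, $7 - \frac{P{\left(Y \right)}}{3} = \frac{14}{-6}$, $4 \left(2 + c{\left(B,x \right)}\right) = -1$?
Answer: $\frac{144}{458665} \approx 0.00031395$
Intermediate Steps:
$c{\left(B,x \right)} = - \frac{9}{4}$ ($c{\left(B,x \right)} = -2 + \frac{1}{4} \left(-1\right) = -2 - \frac{1}{4} = - \frac{9}{4}$)
$P{\left(Y \right)} = 28$ ($P{\left(Y \right)} = 21 - 3 \frac{14}{-6} = 21 - 3 \cdot 14 \left(- \frac{1}{6}\right) = 21 - -7 = 21 + 7 = 28$)
$l = - \frac{31}{3}$ ($l = - \frac{\left(-1\right) \left(-31\right)}{3} = \left(- \frac{1}{3}\right) 31 = - \frac{31}{3} \approx -10.333$)
$V{\left(g,K \right)} = 28 + K^{2} - 188 g$ ($V{\left(g,K \right)} = \left(- 188 g + K K\right) + 28 = \left(- 188 g + K^{2}\right) + 28 = \left(K^{2} - 188 g\right) + 28 = 28 + K^{2} - 188 g$)
$\frac{1}{\left(l + 46\right)^{2} + V{\left(-10,c{\left(-3,-15 \right)} \right)}} = \frac{1}{\left(- \frac{31}{3} + 46\right)^{2} + \left(28 + \left(- \frac{9}{4}\right)^{2} - -1880\right)} = \frac{1}{\left(\frac{107}{3}\right)^{2} + \left(28 + \frac{81}{16} + 1880\right)} = \frac{1}{\frac{11449}{9} + \frac{30609}{16}} = \frac{1}{\frac{458665}{144}} = \frac{144}{458665}$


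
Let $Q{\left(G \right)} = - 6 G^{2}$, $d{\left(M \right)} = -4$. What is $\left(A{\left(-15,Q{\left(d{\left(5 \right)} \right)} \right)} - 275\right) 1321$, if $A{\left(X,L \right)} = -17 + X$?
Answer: $-405547$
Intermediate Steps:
$\left(A{\left(-15,Q{\left(d{\left(5 \right)} \right)} \right)} - 275\right) 1321 = \left(\left(-17 - 15\right) - 275\right) 1321 = \left(-32 + \left(-330 + 55\right)\right) 1321 = \left(-32 - 275\right) 1321 = \left(-307\right) 1321 = -405547$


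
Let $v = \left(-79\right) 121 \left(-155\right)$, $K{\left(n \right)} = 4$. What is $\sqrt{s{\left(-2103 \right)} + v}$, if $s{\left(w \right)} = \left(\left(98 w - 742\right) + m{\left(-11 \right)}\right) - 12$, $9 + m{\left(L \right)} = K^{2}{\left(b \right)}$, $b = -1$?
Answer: $2 \sqrt{318701} \approx 1129.1$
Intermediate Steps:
$m{\left(L \right)} = 7$ ($m{\left(L \right)} = -9 + 4^{2} = -9 + 16 = 7$)
$v = 1481645$ ($v = \left(-9559\right) \left(-155\right) = 1481645$)
$s{\left(w \right)} = -747 + 98 w$ ($s{\left(w \right)} = \left(\left(98 w - 742\right) + 7\right) - 12 = \left(\left(-742 + 98 w\right) + 7\right) - 12 = \left(-735 + 98 w\right) - 12 = -747 + 98 w$)
$\sqrt{s{\left(-2103 \right)} + v} = \sqrt{\left(-747 + 98 \left(-2103\right)\right) + 1481645} = \sqrt{\left(-747 - 206094\right) + 1481645} = \sqrt{-206841 + 1481645} = \sqrt{1274804} = 2 \sqrt{318701}$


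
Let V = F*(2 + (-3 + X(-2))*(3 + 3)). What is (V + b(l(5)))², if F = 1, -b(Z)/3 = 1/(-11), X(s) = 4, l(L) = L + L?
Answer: 8281/121 ≈ 68.438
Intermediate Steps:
l(L) = 2*L
b(Z) = 3/11 (b(Z) = -3/(-11) = -3*(-1/11) = 3/11)
V = 8 (V = 1*(2 + (-3 + 4)*(3 + 3)) = 1*(2 + 1*6) = 1*(2 + 6) = 1*8 = 8)
(V + b(l(5)))² = (8 + 3/11)² = (91/11)² = 8281/121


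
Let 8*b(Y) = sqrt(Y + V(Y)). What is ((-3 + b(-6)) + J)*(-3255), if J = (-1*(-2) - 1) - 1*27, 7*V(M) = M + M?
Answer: 94395 - 1395*I*sqrt(42)/8 ≈ 94395.0 - 1130.1*I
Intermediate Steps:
V(M) = 2*M/7 (V(M) = (M + M)/7 = (2*M)/7 = 2*M/7)
J = -26 (J = (2 - 1) - 27 = 1 - 27 = -26)
b(Y) = 3*sqrt(7)*sqrt(Y)/56 (b(Y) = sqrt(Y + 2*Y/7)/8 = sqrt(9*Y/7)/8 = (3*sqrt(7)*sqrt(Y)/7)/8 = 3*sqrt(7)*sqrt(Y)/56)
((-3 + b(-6)) + J)*(-3255) = ((-3 + 3*sqrt(7)*sqrt(-6)/56) - 26)*(-3255) = ((-3 + 3*sqrt(7)*(I*sqrt(6))/56) - 26)*(-3255) = ((-3 + 3*I*sqrt(42)/56) - 26)*(-3255) = (-29 + 3*I*sqrt(42)/56)*(-3255) = 94395 - 1395*I*sqrt(42)/8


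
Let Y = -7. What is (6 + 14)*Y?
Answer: -140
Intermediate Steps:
(6 + 14)*Y = (6 + 14)*(-7) = 20*(-7) = -140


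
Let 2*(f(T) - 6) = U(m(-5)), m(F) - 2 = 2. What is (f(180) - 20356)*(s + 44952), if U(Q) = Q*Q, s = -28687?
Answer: -330862630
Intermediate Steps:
m(F) = 4 (m(F) = 2 + 2 = 4)
U(Q) = Q²
f(T) = 14 (f(T) = 6 + (½)*4² = 6 + (½)*16 = 6 + 8 = 14)
(f(180) - 20356)*(s + 44952) = (14 - 20356)*(-28687 + 44952) = -20342*16265 = -330862630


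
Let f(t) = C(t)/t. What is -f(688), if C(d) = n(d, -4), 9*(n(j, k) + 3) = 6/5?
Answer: 1/240 ≈ 0.0041667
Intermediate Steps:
n(j, k) = -43/15 (n(j, k) = -3 + (6/5)/9 = -3 + (6*(1/5))/9 = -3 + (1/9)*(6/5) = -3 + 2/15 = -43/15)
C(d) = -43/15
f(t) = -43/(15*t)
-f(688) = -(-43)/(15*688) = -1*(-1/240) = 1/240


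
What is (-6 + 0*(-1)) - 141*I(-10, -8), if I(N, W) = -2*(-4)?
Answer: -1134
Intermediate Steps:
I(N, W) = 8
(-6 + 0*(-1)) - 141*I(-10, -8) = (-6 + 0*(-1)) - 141*8 = (-6 + 0) - 1128 = -6 - 1128 = -1134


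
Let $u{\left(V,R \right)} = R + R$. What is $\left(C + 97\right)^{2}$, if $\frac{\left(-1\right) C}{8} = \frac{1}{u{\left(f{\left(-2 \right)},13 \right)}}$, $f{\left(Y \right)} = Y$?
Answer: $\frac{1580049}{169} \approx 9349.4$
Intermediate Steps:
$u{\left(V,R \right)} = 2 R$
$C = - \frac{4}{13}$ ($C = - \frac{8}{2 \cdot 13} = - \frac{8}{26} = \left(-8\right) \frac{1}{26} = - \frac{4}{13} \approx -0.30769$)
$\left(C + 97\right)^{2} = \left(- \frac{4}{13} + 97\right)^{2} = \left(\frac{1257}{13}\right)^{2} = \frac{1580049}{169}$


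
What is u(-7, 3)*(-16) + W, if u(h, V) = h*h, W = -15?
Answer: -799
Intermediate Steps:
u(h, V) = h²
u(-7, 3)*(-16) + W = (-7)²*(-16) - 15 = 49*(-16) - 15 = -784 - 15 = -799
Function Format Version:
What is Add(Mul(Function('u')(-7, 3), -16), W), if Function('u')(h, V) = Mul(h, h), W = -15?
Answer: -799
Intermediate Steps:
Function('u')(h, V) = Pow(h, 2)
Add(Mul(Function('u')(-7, 3), -16), W) = Add(Mul(Pow(-7, 2), -16), -15) = Add(Mul(49, -16), -15) = Add(-784, -15) = -799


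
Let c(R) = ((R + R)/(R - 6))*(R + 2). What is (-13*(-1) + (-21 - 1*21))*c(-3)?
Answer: 58/3 ≈ 19.333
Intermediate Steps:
c(R) = 2*R*(2 + R)/(-6 + R) (c(R) = ((2*R)/(-6 + R))*(2 + R) = (2*R/(-6 + R))*(2 + R) = 2*R*(2 + R)/(-6 + R))
(-13*(-1) + (-21 - 1*21))*c(-3) = (-13*(-1) + (-21 - 1*21))*(2*(-3)*(2 - 3)/(-6 - 3)) = (13 + (-21 - 21))*(2*(-3)*(-1)/(-9)) = (13 - 42)*(2*(-3)*(-⅑)*(-1)) = -29*(-⅔) = 58/3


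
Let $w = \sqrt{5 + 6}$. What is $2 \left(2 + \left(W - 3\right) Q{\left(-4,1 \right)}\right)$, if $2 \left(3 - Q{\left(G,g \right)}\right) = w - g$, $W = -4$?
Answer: $-45 + 7 \sqrt{11} \approx -21.784$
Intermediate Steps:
$w = \sqrt{11} \approx 3.3166$
$Q{\left(G,g \right)} = 3 + \frac{g}{2} - \frac{\sqrt{11}}{2}$ ($Q{\left(G,g \right)} = 3 - \frac{\sqrt{11} - g}{2} = 3 + \left(\frac{g}{2} - \frac{\sqrt{11}}{2}\right) = 3 + \frac{g}{2} - \frac{\sqrt{11}}{2}$)
$2 \left(2 + \left(W - 3\right) Q{\left(-4,1 \right)}\right) = 2 \left(2 + \left(-4 - 3\right) \left(3 + \frac{1}{2} \cdot 1 - \frac{\sqrt{11}}{2}\right)\right) = 2 \left(2 - 7 \left(3 + \frac{1}{2} - \frac{\sqrt{11}}{2}\right)\right) = 2 \left(2 - 7 \left(\frac{7}{2} - \frac{\sqrt{11}}{2}\right)\right) = 2 \left(2 - \left(\frac{49}{2} - \frac{7 \sqrt{11}}{2}\right)\right) = 2 \left(- \frac{45}{2} + \frac{7 \sqrt{11}}{2}\right) = -45 + 7 \sqrt{11}$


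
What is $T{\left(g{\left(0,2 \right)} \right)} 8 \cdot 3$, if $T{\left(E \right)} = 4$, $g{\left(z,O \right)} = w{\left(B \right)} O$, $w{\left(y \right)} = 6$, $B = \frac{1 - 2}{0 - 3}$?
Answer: $96$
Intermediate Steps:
$B = \frac{1}{3}$ ($B = - \frac{1}{-3} = \left(-1\right) \left(- \frac{1}{3}\right) = \frac{1}{3} \approx 0.33333$)
$g{\left(z,O \right)} = 6 O$
$T{\left(g{\left(0,2 \right)} \right)} 8 \cdot 3 = 4 \cdot 8 \cdot 3 = 32 \cdot 3 = 96$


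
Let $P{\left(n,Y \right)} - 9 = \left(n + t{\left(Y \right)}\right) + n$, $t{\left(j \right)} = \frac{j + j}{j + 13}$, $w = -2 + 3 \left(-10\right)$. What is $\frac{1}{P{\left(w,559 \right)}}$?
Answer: $- \frac{22}{1167} \approx -0.018852$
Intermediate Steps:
$w = -32$ ($w = -2 - 30 = -32$)
$t{\left(j \right)} = \frac{2 j}{13 + j}$
$P{\left(n,Y \right)} = 9 + 2 n + \frac{2 Y}{13 + Y}$ ($P{\left(n,Y \right)} = 9 + \left(\left(n + \frac{2 Y}{13 + Y}\right) + n\right) = 9 + \left(2 n + \frac{2 Y}{13 + Y}\right) = 9 + 2 n + \frac{2 Y}{13 + Y}$)
$\frac{1}{P{\left(w,559 \right)}} = \frac{1}{\frac{1}{13 + 559} \left(2 \cdot 559 + \left(9 + 2 \left(-32\right)\right) \left(13 + 559\right)\right)} = \frac{1}{\frac{1}{572} \left(1118 + \left(9 - 64\right) 572\right)} = \frac{1}{\frac{1}{572} \left(1118 - 31460\right)} = \frac{1}{\frac{1}{572} \left(-30342\right)} = \frac{1}{- \frac{1167}{22}} = - \frac{22}{1167}$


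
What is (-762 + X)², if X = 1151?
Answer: 151321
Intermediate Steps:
(-762 + X)² = (-762 + 1151)² = 389² = 151321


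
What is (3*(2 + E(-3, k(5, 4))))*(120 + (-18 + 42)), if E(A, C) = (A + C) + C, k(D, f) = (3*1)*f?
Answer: 9936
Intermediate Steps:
k(D, f) = 3*f
E(A, C) = A + 2*C
(3*(2 + E(-3, k(5, 4))))*(120 + (-18 + 42)) = (3*(2 + (-3 + 2*(3*4))))*(120 + (-18 + 42)) = (3*(2 + (-3 + 2*12)))*(120 + 24) = (3*(2 + (-3 + 24)))*144 = (3*(2 + 21))*144 = (3*23)*144 = 69*144 = 9936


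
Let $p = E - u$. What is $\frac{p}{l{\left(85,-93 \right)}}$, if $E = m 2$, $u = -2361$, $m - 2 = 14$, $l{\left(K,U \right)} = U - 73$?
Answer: $- \frac{2393}{166} \approx -14.416$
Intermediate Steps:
$l{\left(K,U \right)} = -73 + U$
$m = 16$ ($m = 2 + 14 = 16$)
$E = 32$ ($E = 16 \cdot 2 = 32$)
$p = 2393$ ($p = 32 - -2361 = 32 + 2361 = 2393$)
$\frac{p}{l{\left(85,-93 \right)}} = \frac{2393}{-73 - 93} = \frac{2393}{-166} = 2393 \left(- \frac{1}{166}\right) = - \frac{2393}{166}$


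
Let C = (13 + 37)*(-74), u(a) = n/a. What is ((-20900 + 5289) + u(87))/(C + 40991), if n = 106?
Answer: -15259/36453 ≈ -0.41859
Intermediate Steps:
u(a) = 106/a
C = -3700 (C = 50*(-74) = -3700)
((-20900 + 5289) + u(87))/(C + 40991) = ((-20900 + 5289) + 106/87)/(-3700 + 40991) = (-15611 + 106*(1/87))/37291 = (-15611 + 106/87)*(1/37291) = -1358051/87*1/37291 = -15259/36453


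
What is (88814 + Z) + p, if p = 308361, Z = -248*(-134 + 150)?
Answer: 393207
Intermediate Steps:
Z = -3968 (Z = -248*16 = -3968)
(88814 + Z) + p = (88814 - 3968) + 308361 = 84846 + 308361 = 393207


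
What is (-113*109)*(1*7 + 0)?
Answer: -86219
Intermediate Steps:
(-113*109)*(1*7 + 0) = -12317*(7 + 0) = -12317*7 = -86219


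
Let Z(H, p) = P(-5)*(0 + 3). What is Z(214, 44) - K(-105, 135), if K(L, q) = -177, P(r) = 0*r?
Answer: 177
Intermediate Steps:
P(r) = 0
Z(H, p) = 0 (Z(H, p) = 0*(0 + 3) = 0*3 = 0)
Z(214, 44) - K(-105, 135) = 0 - 1*(-177) = 0 + 177 = 177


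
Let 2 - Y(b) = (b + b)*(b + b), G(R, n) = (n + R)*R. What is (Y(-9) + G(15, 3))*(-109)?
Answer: 5668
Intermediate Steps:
G(R, n) = R*(R + n) (G(R, n) = (R + n)*R = R*(R + n))
Y(b) = 2 - 4*b**2 (Y(b) = 2 - (b + b)*(b + b) = 2 - 2*b*2*b = 2 - 4*b**2)
(Y(-9) + G(15, 3))*(-109) = ((2 - 4*(-9)**2) + 15*(15 + 3))*(-109) = ((2 - 4*81) + 15*18)*(-109) = ((2 - 324) + 270)*(-109) = (-322 + 270)*(-109) = -52*(-109) = 5668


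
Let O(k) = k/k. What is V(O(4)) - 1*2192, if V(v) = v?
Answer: -2191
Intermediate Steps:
O(k) = 1
V(O(4)) - 1*2192 = 1 - 1*2192 = 1 - 2192 = -2191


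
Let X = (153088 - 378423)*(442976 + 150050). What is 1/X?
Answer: -1/133629513710 ≈ -7.4834e-12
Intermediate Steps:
X = -133629513710 (X = -225335*593026 = -133629513710)
1/X = 1/(-133629513710) = -1/133629513710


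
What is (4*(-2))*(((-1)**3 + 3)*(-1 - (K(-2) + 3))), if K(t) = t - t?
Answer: 64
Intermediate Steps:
K(t) = 0
(4*(-2))*(((-1)**3 + 3)*(-1 - (K(-2) + 3))) = (4*(-2))*(((-1)**3 + 3)*(-1 - (0 + 3))) = -8*(-1 + 3)*(-1 - 1*3) = -16*(-1 - 3) = -16*(-4) = -8*(-8) = 64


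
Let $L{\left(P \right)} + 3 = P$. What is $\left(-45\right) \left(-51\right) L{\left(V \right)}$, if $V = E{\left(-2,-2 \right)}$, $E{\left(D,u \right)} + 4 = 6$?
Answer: $-2295$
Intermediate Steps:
$E{\left(D,u \right)} = 2$ ($E{\left(D,u \right)} = -4 + 6 = 2$)
$V = 2$
$L{\left(P \right)} = -3 + P$
$\left(-45\right) \left(-51\right) L{\left(V \right)} = \left(-45\right) \left(-51\right) \left(-3 + 2\right) = 2295 \left(-1\right) = -2295$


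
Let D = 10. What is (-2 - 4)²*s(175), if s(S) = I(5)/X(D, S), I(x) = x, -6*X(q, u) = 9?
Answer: -120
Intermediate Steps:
X(q, u) = -3/2 (X(q, u) = -⅙*9 = -3/2)
s(S) = -10/3 (s(S) = 5/(-3/2) = 5*(-⅔) = -10/3)
(-2 - 4)²*s(175) = (-2 - 4)²*(-10/3) = (-6)²*(-10/3) = 36*(-10/3) = -120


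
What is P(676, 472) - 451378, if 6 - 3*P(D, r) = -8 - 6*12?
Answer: -1354048/3 ≈ -4.5135e+5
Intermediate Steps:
P(D, r) = 86/3 (P(D, r) = 2 - (-8 - 6*12)/3 = 2 - (-8 - 72)/3 = 2 - ⅓*(-80) = 2 + 80/3 = 86/3)
P(676, 472) - 451378 = 86/3 - 451378 = -1354048/3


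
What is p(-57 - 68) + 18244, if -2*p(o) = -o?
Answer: 36363/2 ≈ 18182.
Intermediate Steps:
p(o) = o/2 (p(o) = -(-1)*o/2 = o/2)
p(-57 - 68) + 18244 = (-57 - 68)/2 + 18244 = (½)*(-125) + 18244 = -125/2 + 18244 = 36363/2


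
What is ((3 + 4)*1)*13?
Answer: 91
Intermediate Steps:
((3 + 4)*1)*13 = (7*1)*13 = 7*13 = 91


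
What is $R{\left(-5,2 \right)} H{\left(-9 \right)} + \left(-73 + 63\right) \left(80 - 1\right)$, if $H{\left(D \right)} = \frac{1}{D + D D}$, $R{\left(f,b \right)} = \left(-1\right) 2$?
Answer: $- \frac{28441}{36} \approx -790.03$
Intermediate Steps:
$R{\left(f,b \right)} = -2$
$H{\left(D \right)} = \frac{1}{D + D^{2}}$
$R{\left(-5,2 \right)} H{\left(-9 \right)} + \left(-73 + 63\right) \left(80 - 1\right) = - 2 \frac{1}{\left(-9\right) \left(1 - 9\right)} + \left(-73 + 63\right) \left(80 - 1\right) = - 2 \left(- \frac{1}{9 \left(-8\right)}\right) - 790 = - 2 \left(\left(- \frac{1}{9}\right) \left(- \frac{1}{8}\right)\right) - 790 = \left(-2\right) \frac{1}{72} - 790 = - \frac{1}{36} - 790 = - \frac{28441}{36}$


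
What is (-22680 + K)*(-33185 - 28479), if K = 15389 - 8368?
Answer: 965596576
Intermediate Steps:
K = 7021
(-22680 + K)*(-33185 - 28479) = (-22680 + 7021)*(-33185 - 28479) = -15659*(-61664) = 965596576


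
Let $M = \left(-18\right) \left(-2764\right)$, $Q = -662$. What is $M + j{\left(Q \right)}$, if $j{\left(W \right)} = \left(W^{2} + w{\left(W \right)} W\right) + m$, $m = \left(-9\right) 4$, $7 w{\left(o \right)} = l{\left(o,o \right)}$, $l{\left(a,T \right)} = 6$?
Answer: $\frac{3411748}{7} \approx 4.8739 \cdot 10^{5}$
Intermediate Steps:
$w{\left(o \right)} = \frac{6}{7}$ ($w{\left(o \right)} = \frac{1}{7} \cdot 6 = \frac{6}{7}$)
$m = -36$
$M = 49752$
$j{\left(W \right)} = -36 + W^{2} + \frac{6 W}{7}$ ($j{\left(W \right)} = \left(W^{2} + \frac{6 W}{7}\right) - 36 = -36 + W^{2} + \frac{6 W}{7}$)
$M + j{\left(Q \right)} = 49752 + \left(-36 + \left(-662\right)^{2} + \frac{6}{7} \left(-662\right)\right) = 49752 - - \frac{3063484}{7} = 49752 + \frac{3063484}{7} = \frac{3411748}{7}$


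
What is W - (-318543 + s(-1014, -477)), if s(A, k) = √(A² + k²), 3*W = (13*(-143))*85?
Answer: 797614/3 - 15*√5581 ≈ 2.6475e+5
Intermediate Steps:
W = -158015/3 (W = ((13*(-143))*85)/3 = (-1859*85)/3 = (⅓)*(-158015) = -158015/3 ≈ -52672.)
W - (-318543 + s(-1014, -477)) = -158015/3 - (-318543 + √((-1014)² + (-477)²)) = -158015/3 - (-318543 + √(1028196 + 227529)) = -158015/3 - (-318543 + √1255725) = -158015/3 - (-318543 + 15*√5581) = -158015/3 + (318543 - 15*√5581) = 797614/3 - 15*√5581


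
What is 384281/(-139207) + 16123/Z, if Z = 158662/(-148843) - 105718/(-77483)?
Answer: 25883296010673189541/479119385133296 ≈ 54023.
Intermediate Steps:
Z = 3441776528/11532802169 (Z = 158662*(-1/148843) - 105718*(-1/77483) = -158662/148843 + 105718/77483 = 3441776528/11532802169 ≈ 0.29843)
384281/(-139207) + 16123/Z = 384281/(-139207) + 16123/(3441776528/11532802169) = 384281*(-1/139207) + 16123*(11532802169/3441776528) = -384281/139207 + 185943369370787/3441776528 = 25883296010673189541/479119385133296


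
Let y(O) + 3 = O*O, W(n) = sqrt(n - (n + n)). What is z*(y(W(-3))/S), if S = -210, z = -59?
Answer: 0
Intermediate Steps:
W(n) = sqrt(-n) (W(n) = sqrt(n - 2*n) = sqrt(-n))
y(O) = -3 + O**2 (y(O) = -3 + O*O = -3 + O**2)
z*(y(W(-3))/S) = -59*(-3 + (sqrt(-1*(-3)))**2)/(-210) = -59*(-3 + (sqrt(3))**2)*(-1)/210 = -59*(-3 + 3)*(-1)/210 = -0*(-1)/210 = -59*0 = 0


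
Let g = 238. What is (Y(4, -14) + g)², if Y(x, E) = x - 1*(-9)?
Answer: 63001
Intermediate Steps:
Y(x, E) = 9 + x (Y(x, E) = x + 9 = 9 + x)
(Y(4, -14) + g)² = ((9 + 4) + 238)² = (13 + 238)² = 251² = 63001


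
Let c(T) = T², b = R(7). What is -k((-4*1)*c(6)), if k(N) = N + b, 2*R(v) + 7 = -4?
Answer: 299/2 ≈ 149.50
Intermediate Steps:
R(v) = -11/2 (R(v) = -7/2 + (½)*(-4) = -7/2 - 2 = -11/2)
b = -11/2 ≈ -5.5000
k(N) = -11/2 + N (k(N) = N - 11/2 = -11/2 + N)
-k((-4*1)*c(6)) = -(-11/2 - 4*1*6²) = -(-11/2 - 4*36) = -(-11/2 - 144) = -1*(-299/2) = 299/2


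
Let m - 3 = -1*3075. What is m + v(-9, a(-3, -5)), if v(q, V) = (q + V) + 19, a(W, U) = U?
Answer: -3067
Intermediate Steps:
v(q, V) = 19 + V + q (v(q, V) = (V + q) + 19 = 19 + V + q)
m = -3072 (m = 3 - 1*3075 = 3 - 3075 = -3072)
m + v(-9, a(-3, -5)) = -3072 + (19 - 5 - 9) = -3072 + 5 = -3067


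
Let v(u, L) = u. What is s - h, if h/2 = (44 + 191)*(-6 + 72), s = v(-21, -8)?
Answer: -31041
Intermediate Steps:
s = -21
h = 31020 (h = 2*((44 + 191)*(-6 + 72)) = 2*(235*66) = 2*15510 = 31020)
s - h = -21 - 1*31020 = -21 - 31020 = -31041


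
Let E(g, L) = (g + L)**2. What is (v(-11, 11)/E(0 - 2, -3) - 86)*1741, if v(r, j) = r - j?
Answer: -3781452/25 ≈ -1.5126e+5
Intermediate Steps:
E(g, L) = (L + g)**2
(v(-11, 11)/E(0 - 2, -3) - 86)*1741 = ((-11 - 1*11)/((-3 + (0 - 2))**2) - 86)*1741 = ((-11 - 11)/((-3 - 2)**2) - 86)*1741 = (-22/((-5)**2) - 86)*1741 = (-22/25 - 86)*1741 = -2172/25*1741 = -3781452/25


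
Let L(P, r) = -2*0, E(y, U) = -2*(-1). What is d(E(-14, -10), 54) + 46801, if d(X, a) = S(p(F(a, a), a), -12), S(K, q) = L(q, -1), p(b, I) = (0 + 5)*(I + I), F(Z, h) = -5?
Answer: 46801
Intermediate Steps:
E(y, U) = 2
L(P, r) = 0
p(b, I) = 10*I (p(b, I) = 5*(2*I) = 10*I)
S(K, q) = 0
d(X, a) = 0
d(E(-14, -10), 54) + 46801 = 0 + 46801 = 46801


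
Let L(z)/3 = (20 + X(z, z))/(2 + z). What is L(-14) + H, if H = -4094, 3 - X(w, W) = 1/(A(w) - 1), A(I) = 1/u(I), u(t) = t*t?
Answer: -3198001/780 ≈ -4100.0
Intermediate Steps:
u(t) = t²
A(I) = I⁻² (A(I) = 1/(I²) = I⁻²)
X(w, W) = 3 - 1/(-1 + w⁻²) (X(w, W) = 3 - 1/(w⁻² - 1) = 3 - 1/(-1 + w⁻²))
L(z) = 3*(20 + (-3 + 4*z²)/(-1 + z²))/(2 + z) (L(z) = 3*((20 + (-3 + 4*z²)/(-1 + z²))/(2 + z)) = 3*(20 + (-3 + 4*z²)/(-1 + z²))/(2 + z))
L(-14) + H = 3*(-23 + 24*(-14)²)/((-1 + (-14)²)*(2 - 14)) - 4094 = 3*(-23 + 24*196)/((-1 + 196)*(-12)) - 4094 = 3*(-1/12)*(-23 + 4704)/195 - 4094 = 3*(1/195)*(-1/12)*4681 - 4094 = -4681/780 - 4094 = -3198001/780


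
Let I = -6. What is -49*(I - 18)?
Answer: 1176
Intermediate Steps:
-49*(I - 18) = -49*(-6 - 18) = -49*(-24) = 1176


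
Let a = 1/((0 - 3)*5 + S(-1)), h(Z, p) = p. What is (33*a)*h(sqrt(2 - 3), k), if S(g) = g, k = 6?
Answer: -99/8 ≈ -12.375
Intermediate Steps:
a = -1/16 (a = 1/((0 - 3)*5 - 1) = 1/(-3*5 - 1) = 1/(-15 - 1) = 1/(-16) = -1/16 ≈ -0.062500)
(33*a)*h(sqrt(2 - 3), k) = (33*(-1/16))*6 = -33/16*6 = -99/8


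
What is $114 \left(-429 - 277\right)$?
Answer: $-80484$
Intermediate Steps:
$114 \left(-429 - 277\right) = 114 \left(-706\right) = -80484$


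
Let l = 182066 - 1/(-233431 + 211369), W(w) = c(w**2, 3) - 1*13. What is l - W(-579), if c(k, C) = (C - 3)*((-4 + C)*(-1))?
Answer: 4017026899/22062 ≈ 1.8208e+5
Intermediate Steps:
c(k, C) = (-3 + C)*(4 - C)
W(w) = -13 (W(w) = (-12 - 1*3**2 + 7*3) - 1*13 = (-12 - 1*9 + 21) - 13 = (-12 - 9 + 21) - 13 = 0 - 13 = -13)
l = 4016740093/22062 (l = 182066 - 1/(-22062) = 182066 - 1*(-1/22062) = 182066 + 1/22062 = 4016740093/22062 ≈ 1.8207e+5)
l - W(-579) = 4016740093/22062 - 1*(-13) = 4016740093/22062 + 13 = 4017026899/22062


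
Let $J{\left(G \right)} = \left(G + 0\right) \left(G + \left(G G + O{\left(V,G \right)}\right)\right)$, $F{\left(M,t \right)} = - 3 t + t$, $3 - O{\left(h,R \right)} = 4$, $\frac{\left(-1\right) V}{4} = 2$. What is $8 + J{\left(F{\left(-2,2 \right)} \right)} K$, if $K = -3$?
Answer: $140$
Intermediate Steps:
$V = -8$ ($V = \left(-4\right) 2 = -8$)
$O{\left(h,R \right)} = -1$ ($O{\left(h,R \right)} = 3 - 4 = -1$)
$F{\left(M,t \right)} = - 2 t$
$J{\left(G \right)} = G \left(-1 + G + G^{2}\right)$ ($J{\left(G \right)} = \left(G + 0\right) \left(G + \left(G G - 1\right)\right) = G \left(G + \left(G^{2} - 1\right)\right) = G \left(G + \left(-1 + G^{2}\right)\right) = G \left(-1 + G + G^{2}\right)$)
$8 + J{\left(F{\left(-2,2 \right)} \right)} K = 8 + \left(-2\right) 2 \left(-1 - 4 + \left(\left(-2\right) 2\right)^{2}\right) \left(-3\right) = 8 + - 4 \left(-1 - 4 + \left(-4\right)^{2}\right) \left(-3\right) = 8 + - 4 \left(-1 - 4 + 16\right) \left(-3\right) = 8 + \left(-4\right) 11 \left(-3\right) = 8 - -132 = 8 + 132 = 140$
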